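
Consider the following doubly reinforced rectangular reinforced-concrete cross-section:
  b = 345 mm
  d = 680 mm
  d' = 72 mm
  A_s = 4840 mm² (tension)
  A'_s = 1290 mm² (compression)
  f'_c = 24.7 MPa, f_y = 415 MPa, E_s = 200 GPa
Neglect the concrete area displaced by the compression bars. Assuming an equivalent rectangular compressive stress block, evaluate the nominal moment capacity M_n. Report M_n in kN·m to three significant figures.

M_n ≈ 1180 kN·m

Assume both tension and compression steel yield.
Net tension couple steel: A_s − A'_s = 3550 mm².
a = (A_s − A'_s) f_y / (0.85 f'_c b) = 1473250/(0.85 × 24.7 × 345) = 203.40 mm.
c = a/β₁ = 203.40/0.85 = 239.29 mm; ε'_s = 0.003(c − d')/c = 0.0021 ≥ f_y/E_s = 0.0021, so compression steel does yield.
M_n = (A_s − A'_s) f_y (d − a/2) + A'_s f_y (d − d') = [1473250 × (680 − 101.7) + 535350 × (680 − 72)] × 10⁻⁶ = 851.98 + 325.49 = 1177.47 kN·m.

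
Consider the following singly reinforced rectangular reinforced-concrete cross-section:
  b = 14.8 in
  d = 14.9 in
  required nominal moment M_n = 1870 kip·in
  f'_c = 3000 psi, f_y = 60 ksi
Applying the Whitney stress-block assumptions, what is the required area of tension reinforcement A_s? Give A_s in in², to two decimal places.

From M_n = 0.85 f'_c a b (d − a/2):
a = d − √(d² − 2M_n/(0.85 f'_c b)) = 14.9 − √(14.9² − 2 × 1870/(0.85 × 3 × 14.8)) = 3.813 in.
A_s = 0.85 f'_c a b / f_y = 0.85 × 3 × 3.813 × 14.8 / 60 = 2.398 in².

A_s ≈ 2.40 in²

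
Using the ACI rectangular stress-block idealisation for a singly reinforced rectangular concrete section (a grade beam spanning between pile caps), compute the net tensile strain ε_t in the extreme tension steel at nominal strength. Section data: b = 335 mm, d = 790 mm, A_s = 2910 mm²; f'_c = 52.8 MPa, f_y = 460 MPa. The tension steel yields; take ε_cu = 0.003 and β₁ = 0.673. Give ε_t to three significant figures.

a = A_s f_y/(0.85 f'_c b) = 89.03 mm.
β₁ = 0.673, so c = a/β₁ = 89.03/0.673 = 132.29 mm.
From the linear strain diagram with ε_cu = 0.003: ε_t = 0.003 (d − c)/c = 0.003 × (790 − 132.29)/132.29 = 0.0149.
Since ε_t ≥ 0.005, the section is tension-controlled.

ε_t ≈ 0.0149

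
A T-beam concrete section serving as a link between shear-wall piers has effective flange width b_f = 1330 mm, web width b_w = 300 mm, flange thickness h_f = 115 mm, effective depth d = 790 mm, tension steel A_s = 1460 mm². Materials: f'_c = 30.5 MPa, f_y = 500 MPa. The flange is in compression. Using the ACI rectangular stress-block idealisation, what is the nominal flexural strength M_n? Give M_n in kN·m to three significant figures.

M_n ≈ 569 kN·m

Tension: T = A_s f_y = 1460 × 500 = 730000 N.
Try a within the flange: a = T/(0.85 f'_c b_f) = 730000/(0.85 × 30.5 × 1330) = 21.17 mm.
Since a = 21.17 ≤ h_f = 115 mm, the stress block lies entirely in the flange; analyse as a rectangular beam of width b_f.
M_n = T(d − a/2) = 730000 × (790 − 10.585) = 568.97 × 10⁶ N·mm.
M_n = 568.97 kN·m.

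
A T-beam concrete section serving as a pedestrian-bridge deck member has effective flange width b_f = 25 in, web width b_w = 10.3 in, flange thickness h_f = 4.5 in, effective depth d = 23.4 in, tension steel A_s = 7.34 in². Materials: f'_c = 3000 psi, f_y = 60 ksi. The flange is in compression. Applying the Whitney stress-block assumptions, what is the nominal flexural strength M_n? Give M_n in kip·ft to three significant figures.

Tension: T = A_s f_y = 7.34 × 60 = 440.4 kips.
Try a within the flange: a = T/(0.85 f'_c b_f) = 440.4/(0.85 × 3 × 25) = 6.908 in.
a = 6.908 > h_f = 4.5 in: the block extends into the web. Split into flange-overhang and web parts.
C_f = 0.85 f'_c (b_f − b_w) h_f = 0.85 × 3 × (25 − 10.3) × 4.5 = 168.7 kips.
Remaining web compression depth: a_w = (T − C_f)/(0.85 f'_c b_w) = (440.4 − 168.7)/(0.85 × 3 × 10.3) = 10.345 in.
M_n = C_f(d − h_f/2) + (T − C_f)(d − a_w/2) = 168.7 × (23.4 − 2.25) + 271.7 × (23.4 − 5.1725) = 3568.0 + 4952.4 = 8520.4 kip·in.
M_n = 8520.4/12 = 710.03 kip·ft.

M_n ≈ 710 kip·ft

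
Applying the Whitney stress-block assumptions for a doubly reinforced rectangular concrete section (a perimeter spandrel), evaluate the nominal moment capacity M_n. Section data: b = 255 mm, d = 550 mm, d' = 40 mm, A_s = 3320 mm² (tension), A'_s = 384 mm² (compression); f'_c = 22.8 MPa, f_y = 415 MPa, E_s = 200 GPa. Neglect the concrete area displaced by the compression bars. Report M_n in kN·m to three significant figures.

M_n ≈ 601 kN·m

Assume both tension and compression steel yield.
Net tension couple steel: A_s − A'_s = 2936 mm².
a = (A_s − A'_s) f_y / (0.85 f'_c b) = 1218440/(0.85 × 22.8 × 255) = 246.55 mm.
c = a/β₁ = 246.55/0.85 = 290.06 mm; ε'_s = 0.003(c − d')/c = 0.0026 ≥ f_y/E_s = 0.0021, so compression steel does yield.
M_n = (A_s − A'_s) f_y (d − a/2) + A'_s f_y (d − d') = [1218440 × (550 − 123.275) + 159360 × (550 − 40)] × 10⁻⁶ = 519.94 + 81.27 = 601.21 kN·m.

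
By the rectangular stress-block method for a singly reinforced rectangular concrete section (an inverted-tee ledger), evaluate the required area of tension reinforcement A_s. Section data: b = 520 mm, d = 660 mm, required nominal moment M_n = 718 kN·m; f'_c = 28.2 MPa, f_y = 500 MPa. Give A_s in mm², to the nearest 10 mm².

With M_n = 0.85 f'_c a b (d − a/2), solve the quadratic for a:
a = d − √(d² − 2M_n/(0.85 f'_c b)) = 660 − √(660² − 2 × 718×10⁶/(0.85 × 28.2 × 520)) = 93.97 mm.
A_s = 0.85 f'_c a b / f_y = 0.85 × 28.2 × 93.97 × 520 / 500 = 2342.6 mm².

A_s ≈ 2340 mm²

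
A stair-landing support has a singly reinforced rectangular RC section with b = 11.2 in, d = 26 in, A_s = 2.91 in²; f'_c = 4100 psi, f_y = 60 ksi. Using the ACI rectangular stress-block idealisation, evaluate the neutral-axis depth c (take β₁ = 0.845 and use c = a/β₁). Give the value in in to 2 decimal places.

c ≈ 5.29 in

T = A_s f_y = 2.91 × 60 = 174.6 kips.
a = T/(0.85 f'_c b) = 174.6/(0.85 × 4.1 × 11.2) = 4.4733 in.
With β₁ = 0.845, c = a/β₁ = 4.4733/0.845 = 5.29 in.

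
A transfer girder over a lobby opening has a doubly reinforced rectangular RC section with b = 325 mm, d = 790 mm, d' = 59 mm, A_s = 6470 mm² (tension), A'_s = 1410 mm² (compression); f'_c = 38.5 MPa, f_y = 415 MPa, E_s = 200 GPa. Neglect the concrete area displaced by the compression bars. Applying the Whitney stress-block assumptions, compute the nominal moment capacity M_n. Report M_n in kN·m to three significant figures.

Assume both tension and compression steel yield.
Net tension couple steel: A_s − A'_s = 5060 mm².
a = (A_s − A'_s) f_y / (0.85 f'_c b) = 2099900/(0.85 × 38.5 × 325) = 197.44 mm.
c = a/β₁ = 197.44/0.775 = 254.76 mm; ε'_s = 0.003(c − d')/c = 0.0023 ≥ f_y/E_s = 0.0021, so compression steel does yield.
M_n = (A_s − A'_s) f_y (d − a/2) + A'_s f_y (d − d') = [2099900 × (790 − 98.72) + 585150 × (790 − 59)] × 10⁻⁶ = 1451.62 + 427.74 = 1879.36 kN·m.

M_n ≈ 1880 kN·m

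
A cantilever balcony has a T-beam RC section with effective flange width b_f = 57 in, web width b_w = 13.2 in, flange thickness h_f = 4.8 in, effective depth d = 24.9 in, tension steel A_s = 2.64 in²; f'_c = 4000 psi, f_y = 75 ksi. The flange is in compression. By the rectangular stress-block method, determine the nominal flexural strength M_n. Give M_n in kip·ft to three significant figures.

M_n ≈ 402 kip·ft

Tension: T = A_s f_y = 2.64 × 75 = 198 kips.
Try a within the flange: a = T/(0.85 f'_c b_f) = 198/(0.85 × 4 × 57) = 1.022 in.
Since a = 1.022 ≤ h_f = 4.8 in, the stress block lies entirely in the flange; analyse as a rectangular beam of width b_f.
M_n = T(d − a/2) = 198 × (24.9 − 0.511) = 4829.0 kip·in.
M_n = 4829.0/12 = 402.42 kip·ft.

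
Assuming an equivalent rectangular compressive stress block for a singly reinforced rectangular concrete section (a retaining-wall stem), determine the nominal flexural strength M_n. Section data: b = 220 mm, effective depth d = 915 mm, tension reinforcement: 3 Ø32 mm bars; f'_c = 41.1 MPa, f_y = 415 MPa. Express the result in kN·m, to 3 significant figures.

M_n ≈ 851 kN·m

A_s = 3 × 804 = 2412 mm².
T = A_s f_y = 2412 × 415 = 1000980 N = 1000.98 kN.
From C = T: a = T/(0.85 f'_c b) = 1000980/(0.85 × 41.1 × 220) = 130.24 mm.
M_n = T(d − a/2) = 1000.98 kN × (915 − 65.12) mm = 850.71 kN·m.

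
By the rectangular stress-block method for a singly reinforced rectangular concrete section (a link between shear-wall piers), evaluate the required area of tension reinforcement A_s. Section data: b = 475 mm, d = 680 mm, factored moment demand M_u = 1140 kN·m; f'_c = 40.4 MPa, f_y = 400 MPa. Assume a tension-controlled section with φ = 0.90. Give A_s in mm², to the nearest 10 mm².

M_n = M_u/φ = 1140/0.90 = 1266.67 kN·m.
With M_n = 0.85 f'_c a b (d − a/2), solve the quadratic for a:
a = d − √(d² − 2M_n/(0.85 f'_c b)) = 680 − √(680² − 2 × 1266.67×10⁶/(0.85 × 40.4 × 475)) = 125.84 mm.
A_s = 0.85 f'_c a b / f_y = 0.85 × 40.4 × 125.84 × 475 / 400 = 5131.6 mm².

A_s ≈ 5130 mm²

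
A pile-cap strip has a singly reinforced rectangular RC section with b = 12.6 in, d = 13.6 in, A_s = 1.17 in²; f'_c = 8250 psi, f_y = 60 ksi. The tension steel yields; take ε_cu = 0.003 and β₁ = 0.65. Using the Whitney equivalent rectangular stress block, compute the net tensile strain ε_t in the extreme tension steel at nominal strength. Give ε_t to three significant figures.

a = A_s f_y/(0.85 f'_c b) = 0.794 in.
β₁ = 0.65, so c = a/β₁ = 0.794/0.65 = 1.222 in.
From the linear strain diagram with ε_cu = 0.003: ε_t = 0.003 (d − c)/c = 0.003 × (13.6 − 1.222)/1.222 = 0.0304.
Since ε_t ≥ 0.005, the section is tension-controlled.

ε_t ≈ 0.0304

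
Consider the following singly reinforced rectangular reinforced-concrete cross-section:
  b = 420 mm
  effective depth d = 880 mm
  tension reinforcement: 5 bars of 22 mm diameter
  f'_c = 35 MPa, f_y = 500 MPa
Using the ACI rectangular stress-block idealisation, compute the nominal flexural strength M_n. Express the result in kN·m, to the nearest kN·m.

A_s = 5 × 380 = 1900 mm².
T = A_s f_y = 1900 × 500 = 950000 N = 950 kN.
From C = T: a = T/(0.85 f'_c b) = 950000/(0.85 × 35 × 420) = 76.03 mm.
M_n = T(d − a/2) = 950 kN × (880 − 38.015) mm = 799.89 kN·m.

M_n ≈ 800 kN·m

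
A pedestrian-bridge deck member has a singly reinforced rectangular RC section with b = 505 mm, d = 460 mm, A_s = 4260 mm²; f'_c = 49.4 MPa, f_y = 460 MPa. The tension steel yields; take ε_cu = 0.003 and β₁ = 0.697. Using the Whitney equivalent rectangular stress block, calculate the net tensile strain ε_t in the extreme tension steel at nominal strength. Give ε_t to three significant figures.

ε_t ≈ 0.00741

a = A_s f_y/(0.85 f'_c b) = 92.41 mm.
β₁ = 0.697, so c = a/β₁ = 92.41/0.697 = 132.58 mm.
From the linear strain diagram with ε_cu = 0.003: ε_t = 0.003 (d − c)/c = 0.003 × (460 − 132.58)/132.58 = 0.00741.
Since ε_t ≥ 0.005, the section is tension-controlled.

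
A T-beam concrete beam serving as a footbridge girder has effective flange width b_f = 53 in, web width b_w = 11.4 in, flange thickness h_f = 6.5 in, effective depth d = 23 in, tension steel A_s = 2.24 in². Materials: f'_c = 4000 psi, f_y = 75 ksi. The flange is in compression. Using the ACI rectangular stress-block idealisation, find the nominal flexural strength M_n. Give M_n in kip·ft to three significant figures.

M_n ≈ 315 kip·ft

Tension: T = A_s f_y = 2.24 × 75 = 168 kips.
Try a within the flange: a = T/(0.85 f'_c b_f) = 168/(0.85 × 4 × 53) = 0.932 in.
Since a = 0.932 ≤ h_f = 6.5 in, the stress block lies entirely in the flange; analyse as a rectangular beam of width b_f.
M_n = T(d − a/2) = 168 × (23 − 0.466) = 3785.7 kip·in.
M_n = 3785.7/12 = 315.48 kip·ft.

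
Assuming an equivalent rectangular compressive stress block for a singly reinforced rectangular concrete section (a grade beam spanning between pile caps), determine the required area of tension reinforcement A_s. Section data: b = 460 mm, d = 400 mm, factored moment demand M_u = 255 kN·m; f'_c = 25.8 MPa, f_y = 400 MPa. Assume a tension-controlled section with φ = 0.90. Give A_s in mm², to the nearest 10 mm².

A_s ≈ 1960 mm²

M_n = M_u/φ = 255/0.90 = 283.333 kN·m.
With M_n = 0.85 f'_c a b (d − a/2), solve the quadratic for a:
a = d − √(d² − 2M_n/(0.85 f'_c b)) = 400 − √(400² − 2 × 283.333×10⁶/(0.85 × 25.8 × 460)) = 77.78 mm.
A_s = 0.85 f'_c a b / f_y = 0.85 × 25.8 × 77.78 × 460 / 400 = 1961.6 mm².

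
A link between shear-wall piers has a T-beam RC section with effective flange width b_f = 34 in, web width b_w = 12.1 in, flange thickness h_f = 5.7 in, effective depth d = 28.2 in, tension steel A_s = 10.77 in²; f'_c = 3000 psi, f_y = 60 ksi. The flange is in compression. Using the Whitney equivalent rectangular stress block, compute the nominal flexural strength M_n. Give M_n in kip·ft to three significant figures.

Tension: T = A_s f_y = 10.77 × 60 = 646.2 kips.
Try a within the flange: a = T/(0.85 f'_c b_f) = 646.2/(0.85 × 3 × 34) = 7.453 in.
a = 7.453 > h_f = 5.7 in: the block extends into the web. Split into flange-overhang and web parts.
C_f = 0.85 f'_c (b_f − b_w) h_f = 0.85 × 3 × (34 − 12.1) × 5.7 = 318.3 kips.
Remaining web compression depth: a_w = (T − C_f)/(0.85 f'_c b_w) = (646.2 − 318.3)/(0.85 × 3 × 12.1) = 10.627 in.
M_n = C_f(d − h_f/2) + (T − C_f)(d − a_w/2) = 318.3 × (28.2 − 2.85) + 327.9 × (28.2 − 5.3135) = 8068.9 + 7504.5 = 15573.4 kip·in.
M_n = 15573.4/12 = 1297.78 kip·ft.

M_n ≈ 1300 kip·ft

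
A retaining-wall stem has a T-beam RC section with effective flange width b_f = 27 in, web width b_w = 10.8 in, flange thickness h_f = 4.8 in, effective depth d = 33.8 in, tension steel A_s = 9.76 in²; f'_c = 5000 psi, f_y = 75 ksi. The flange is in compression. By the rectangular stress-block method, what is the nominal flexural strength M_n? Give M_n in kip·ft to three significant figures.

M_n ≈ 1850 kip·ft

Tension: T = A_s f_y = 9.76 × 75 = 732 kips.
Try a within the flange: a = T/(0.85 f'_c b_f) = 732/(0.85 × 5 × 27) = 6.379 in.
a = 6.379 > h_f = 4.8 in: the block extends into the web. Split into flange-overhang and web parts.
C_f = 0.85 f'_c (b_f − b_w) h_f = 0.85 × 5 × (27 − 10.8) × 4.8 = 330.5 kips.
Remaining web compression depth: a_w = (T − C_f)/(0.85 f'_c b_w) = (732 − 330.5)/(0.85 × 5 × 10.8) = 8.747 in.
M_n = C_f(d − h_f/2) + (T − C_f)(d − a_w/2) = 330.5 × (33.8 − 2.4) + 401.5 × (33.8 − 4.3735) = 10377.7 + 11814.7 = 22192.4 kip·in.
M_n = 22192.4/12 = 1849.37 kip·ft.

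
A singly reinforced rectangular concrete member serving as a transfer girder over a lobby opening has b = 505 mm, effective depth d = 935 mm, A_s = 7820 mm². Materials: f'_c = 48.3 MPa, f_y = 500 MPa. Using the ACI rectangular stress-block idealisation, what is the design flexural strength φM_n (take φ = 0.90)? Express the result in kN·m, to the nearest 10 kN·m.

φM_n ≈ 2960 kN·m

T = A_s f_y = 7820 × 500 = 3910000 N = 3910 kN.
From C = T: a = T/(0.85 f'_c b) = 3910000/(0.85 × 48.3 × 505) = 188.59 mm.
M_n = T(d − a/2) = 3910 kN × (935 − 94.295) mm = 3287.16 kN·m.
φM_n = 0.90 × 3287.16 = 2958.44 kN·m.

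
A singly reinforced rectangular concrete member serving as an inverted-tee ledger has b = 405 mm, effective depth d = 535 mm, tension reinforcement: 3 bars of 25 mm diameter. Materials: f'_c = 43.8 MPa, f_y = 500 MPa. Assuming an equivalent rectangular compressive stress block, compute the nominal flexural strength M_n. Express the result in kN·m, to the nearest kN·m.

M_n ≈ 376 kN·m

A_s = 3 × 491 = 1473 mm².
T = A_s f_y = 1473 × 500 = 736500 N = 736.5 kN.
From C = T: a = T/(0.85 f'_c b) = 736500/(0.85 × 43.8 × 405) = 48.85 mm.
M_n = T(d − a/2) = 736.5 kN × (535 − 24.425) mm = 376.04 kN·m.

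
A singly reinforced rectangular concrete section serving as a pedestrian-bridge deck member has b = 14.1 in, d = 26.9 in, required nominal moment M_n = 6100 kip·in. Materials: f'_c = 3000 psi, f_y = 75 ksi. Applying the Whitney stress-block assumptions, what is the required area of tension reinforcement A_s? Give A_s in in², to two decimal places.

A_s ≈ 3.50 in²

From M_n = 0.85 f'_c a b (d − a/2):
a = d − √(d² − 2M_n/(0.85 f'_c b)) = 26.9 − √(26.9² − 2 × 6100/(0.85 × 3 × 14.1)) = 7.297 in.
A_s = 0.85 f'_c a b / f_y = 0.85 × 3 × 7.297 × 14.1 / 75 = 3.498 in².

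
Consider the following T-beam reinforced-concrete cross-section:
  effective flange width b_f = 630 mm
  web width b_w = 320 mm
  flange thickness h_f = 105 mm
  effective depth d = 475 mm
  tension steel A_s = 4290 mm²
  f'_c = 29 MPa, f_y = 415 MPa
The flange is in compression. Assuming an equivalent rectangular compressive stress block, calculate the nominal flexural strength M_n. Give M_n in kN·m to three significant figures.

M_n ≈ 743 kN·m

Tension: T = A_s f_y = 4290 × 415 = 1780350 N.
Try a within the flange: a = T/(0.85 f'_c b_f) = 1780350/(0.85 × 29 × 630) = 114.64 mm.
a = 114.64 > h_f = 105 mm: the block extends into the web. Split into flange-overhang and web parts.
C_f = 0.85 f'_c (b_f − b_w) h_f = 0.85 × 29 × (630 − 320) × 105 = 802358 N.
Remaining web compression depth: a_w = (T − C_f)/(0.85 f'_c b_w) = (1780350 − 802358)/(0.85 × 29 × 320) = 123.98 mm.
M_n = C_f(d − h_f/2) + (T − C_f)(d − a_w/2) = 802358 × (475 − 52.5) + 977992 × (475 − 61.99) = 339.00 + 403.92 = 742.92 × 10⁶ N·mm.
M_n = 742.92 kN·m.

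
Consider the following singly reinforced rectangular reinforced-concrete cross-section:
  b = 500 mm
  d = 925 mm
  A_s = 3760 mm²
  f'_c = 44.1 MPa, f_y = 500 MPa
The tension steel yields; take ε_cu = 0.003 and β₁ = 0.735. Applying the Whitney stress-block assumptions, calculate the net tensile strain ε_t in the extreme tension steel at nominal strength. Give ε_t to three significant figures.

ε_t ≈ 0.0173

a = A_s f_y/(0.85 f'_c b) = 100.31 mm.
β₁ = 0.735, so c = a/β₁ = 100.31/0.735 = 136.48 mm.
From the linear strain diagram with ε_cu = 0.003: ε_t = 0.003 (d − c)/c = 0.003 × (925 − 136.48)/136.48 = 0.0173.
Since ε_t ≥ 0.005, the section is tension-controlled.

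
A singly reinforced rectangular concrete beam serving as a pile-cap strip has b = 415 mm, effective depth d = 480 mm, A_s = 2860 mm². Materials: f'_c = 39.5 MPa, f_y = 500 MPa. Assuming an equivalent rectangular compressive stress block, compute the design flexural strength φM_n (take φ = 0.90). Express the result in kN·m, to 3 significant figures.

T = A_s f_y = 2860 × 500 = 1430000 N = 1430 kN.
From C = T: a = T/(0.85 f'_c b) = 1430000/(0.85 × 39.5 × 415) = 102.63 mm.
M_n = T(d − a/2) = 1430 kN × (480 − 51.315) mm = 613.02 kN·m.
φM_n = 0.90 × 613.02 = 551.72 kN·m.

φM_n ≈ 552 kN·m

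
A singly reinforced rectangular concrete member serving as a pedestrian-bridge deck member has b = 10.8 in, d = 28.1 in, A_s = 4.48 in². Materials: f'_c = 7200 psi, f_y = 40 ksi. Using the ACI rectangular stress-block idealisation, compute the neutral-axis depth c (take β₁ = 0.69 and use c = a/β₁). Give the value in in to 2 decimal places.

T = A_s f_y = 4.48 × 40 = 179.2 kips.
a = T/(0.85 f'_c b) = 179.2/(0.85 × 7.2 × 10.8) = 2.7112 in.
With β₁ = 0.69, c = a/β₁ = 2.7112/0.69 = 3.93 in.

c ≈ 3.93 in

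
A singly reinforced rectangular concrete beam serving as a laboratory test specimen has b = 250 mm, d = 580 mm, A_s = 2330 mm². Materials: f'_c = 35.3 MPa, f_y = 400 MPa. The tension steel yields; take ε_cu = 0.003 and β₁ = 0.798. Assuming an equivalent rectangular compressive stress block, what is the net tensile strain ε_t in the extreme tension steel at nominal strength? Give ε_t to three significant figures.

ε_t ≈ 0.00818

a = A_s f_y/(0.85 f'_c b) = 124.25 mm.
β₁ = 0.798, so c = a/β₁ = 124.25/0.798 = 155.70 mm.
From the linear strain diagram with ε_cu = 0.003: ε_t = 0.003 (d − c)/c = 0.003 × (580 − 155.70)/155.70 = 0.00818.
Since ε_t ≥ 0.005, the section is tension-controlled.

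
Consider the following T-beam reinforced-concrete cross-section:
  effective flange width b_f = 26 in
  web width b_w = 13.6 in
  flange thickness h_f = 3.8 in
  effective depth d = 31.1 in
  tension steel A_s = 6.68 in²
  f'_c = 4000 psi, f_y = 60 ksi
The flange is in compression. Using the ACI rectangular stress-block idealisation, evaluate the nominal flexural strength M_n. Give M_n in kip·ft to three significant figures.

Tension: T = A_s f_y = 6.68 × 60 = 400.8 kips.
Try a within the flange: a = T/(0.85 f'_c b_f) = 400.8/(0.85 × 4 × 26) = 4.534 in.
a = 4.534 > h_f = 3.8 in: the block extends into the web. Split into flange-overhang and web parts.
C_f = 0.85 f'_c (b_f − b_w) h_f = 0.85 × 4 × (26 − 13.6) × 3.8 = 160.2 kips.
Remaining web compression depth: a_w = (T − C_f)/(0.85 f'_c b_w) = (400.8 − 160.2)/(0.85 × 4 × 13.6) = 5.203 in.
M_n = C_f(d − h_f/2) + (T − C_f)(d − a_w/2) = 160.2 × (31.1 − 1.9) + 240.6 × (31.1 − 2.6015) = 4677.8 + 6856.7 = 11534.5 kip·in.
M_n = 11534.5/12 = 961.21 kip·ft.

M_n ≈ 961 kip·ft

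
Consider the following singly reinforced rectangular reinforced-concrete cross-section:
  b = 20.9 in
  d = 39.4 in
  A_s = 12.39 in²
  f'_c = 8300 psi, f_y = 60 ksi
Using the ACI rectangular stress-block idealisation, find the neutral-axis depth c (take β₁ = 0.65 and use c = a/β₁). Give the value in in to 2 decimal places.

T = A_s f_y = 12.39 × 60 = 743.4 kips.
a = T/(0.85 f'_c b) = 743.4/(0.85 × 8.3 × 20.9) = 5.0417 in.
With β₁ = 0.65, c = a/β₁ = 5.0417/0.65 = 7.76 in.

c ≈ 7.76 in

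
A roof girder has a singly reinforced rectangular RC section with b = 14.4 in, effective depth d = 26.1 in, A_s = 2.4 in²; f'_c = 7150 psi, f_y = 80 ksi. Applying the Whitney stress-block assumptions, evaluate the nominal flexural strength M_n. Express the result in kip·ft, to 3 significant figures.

M_n ≈ 400 kip·ft

T = A_s f_y = 2.4 × 80 = 192 kips.
a = T/(0.85 f'_c b) = 192/(0.85 × 7.15 × 14.4) = 2.194 in.
M_n = T(d − a/2) = 192 × (26.1 − 1.097) = 4800.6 kip·in = 4800.6/12 = 400.05 kip·ft.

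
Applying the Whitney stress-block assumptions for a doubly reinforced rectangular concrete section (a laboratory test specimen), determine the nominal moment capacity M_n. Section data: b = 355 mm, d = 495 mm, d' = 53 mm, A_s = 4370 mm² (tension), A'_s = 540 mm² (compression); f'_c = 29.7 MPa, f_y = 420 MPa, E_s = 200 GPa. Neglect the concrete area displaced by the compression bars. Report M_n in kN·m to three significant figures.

Assume both tension and compression steel yield.
Net tension couple steel: A_s − A'_s = 3830 mm².
a = (A_s − A'_s) f_y / (0.85 f'_c b) = 1608600/(0.85 × 29.7 × 355) = 179.49 mm.
c = a/β₁ = 179.49/0.838 = 214.19 mm; ε'_s = 0.003(c − d')/c = 0.0023 ≥ f_y/E_s = 0.0021, so compression steel does yield.
M_n = (A_s − A'_s) f_y (d − a/2) + A'_s f_y (d − d') = [1608600 × (495 − 89.745) + 226800 × (495 − 53)] × 10⁻⁶ = 651.89 + 100.25 = 752.14 kN·m.

M_n ≈ 752 kN·m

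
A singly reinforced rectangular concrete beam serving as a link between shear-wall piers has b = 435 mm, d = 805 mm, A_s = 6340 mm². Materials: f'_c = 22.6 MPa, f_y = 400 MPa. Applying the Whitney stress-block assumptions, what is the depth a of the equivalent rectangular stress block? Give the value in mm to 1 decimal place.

a ≈ 303.5 mm

T = A_s f_y = 6340 × 400 = 2536000 N = 2536 kN.
Setting C = 0.85 f'_c a b equal to T: a = 2536000/(0.85 × 22.6 × 435) = 303.5 mm.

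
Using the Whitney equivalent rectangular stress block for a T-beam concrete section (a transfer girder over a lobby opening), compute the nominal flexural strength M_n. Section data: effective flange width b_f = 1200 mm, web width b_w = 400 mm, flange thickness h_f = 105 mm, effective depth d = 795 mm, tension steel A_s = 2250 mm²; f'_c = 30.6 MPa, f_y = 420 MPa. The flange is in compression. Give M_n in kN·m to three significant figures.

Tension: T = A_s f_y = 2250 × 420 = 945000 N.
Try a within the flange: a = T/(0.85 f'_c b_f) = 945000/(0.85 × 30.6 × 1200) = 30.28 mm.
Since a = 30.28 ≤ h_f = 105 mm, the stress block lies entirely in the flange; analyse as a rectangular beam of width b_f.
M_n = T(d − a/2) = 945000 × (795 − 15.14) = 736.97 × 10⁶ N·mm.
M_n = 736.97 kN·m.

M_n ≈ 737 kN·m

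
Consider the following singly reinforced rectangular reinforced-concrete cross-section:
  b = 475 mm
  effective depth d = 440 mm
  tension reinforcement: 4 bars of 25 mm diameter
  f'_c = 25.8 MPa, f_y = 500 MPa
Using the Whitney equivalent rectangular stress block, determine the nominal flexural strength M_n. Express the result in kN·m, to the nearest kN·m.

A_s = 4 × 491 = 1964 mm².
T = A_s f_y = 1964 × 500 = 982000 N = 982 kN.
From C = T: a = T/(0.85 f'_c b) = 982000/(0.85 × 25.8 × 475) = 94.27 mm.
M_n = T(d − a/2) = 982 kN × (440 − 47.135) mm = 385.79 kN·m.

M_n ≈ 386 kN·m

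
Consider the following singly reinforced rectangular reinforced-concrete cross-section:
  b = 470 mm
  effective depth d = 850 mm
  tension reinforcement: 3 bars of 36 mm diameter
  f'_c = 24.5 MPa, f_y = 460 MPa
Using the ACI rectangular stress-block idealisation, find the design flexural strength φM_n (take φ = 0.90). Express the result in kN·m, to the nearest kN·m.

φM_n ≈ 984 kN·m

A_s = 3 × 1018 = 3054 mm².
T = A_s f_y = 3054 × 460 = 1404840 N = 1404.84 kN.
From C = T: a = T/(0.85 f'_c b) = 1404840/(0.85 × 24.5 × 470) = 143.53 mm.
M_n = T(d − a/2) = 1404.84 kN × (850 − 71.765) mm = 1093.30 kN·m.
φM_n = 0.90 × 1093.30 = 983.97 kN·m.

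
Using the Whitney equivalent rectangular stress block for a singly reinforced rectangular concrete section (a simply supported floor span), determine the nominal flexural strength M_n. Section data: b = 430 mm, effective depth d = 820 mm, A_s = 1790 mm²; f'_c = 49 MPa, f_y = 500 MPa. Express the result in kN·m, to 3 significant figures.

M_n ≈ 712 kN·m

T = A_s f_y = 1790 × 500 = 895000 N = 895 kN.
From C = T: a = T/(0.85 f'_c b) = 895000/(0.85 × 49 × 430) = 49.97 mm.
M_n = T(d − a/2) = 895 kN × (820 − 24.985) mm = 711.54 kN·m.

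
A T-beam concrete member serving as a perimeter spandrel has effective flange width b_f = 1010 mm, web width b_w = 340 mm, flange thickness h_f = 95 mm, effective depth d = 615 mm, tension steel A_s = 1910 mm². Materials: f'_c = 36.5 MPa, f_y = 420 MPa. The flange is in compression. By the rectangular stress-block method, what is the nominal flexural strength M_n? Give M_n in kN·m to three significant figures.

Tension: T = A_s f_y = 1910 × 420 = 802200 N.
Try a within the flange: a = T/(0.85 f'_c b_f) = 802200/(0.85 × 36.5 × 1010) = 25.60 mm.
Since a = 25.60 ≤ h_f = 95 mm, the stress block lies entirely in the flange; analyse as a rectangular beam of width b_f.
M_n = T(d − a/2) = 802200 × (615 − 12.8) = 483.08 × 10⁶ N·mm.
M_n = 483.08 kN·m.

M_n ≈ 483 kN·m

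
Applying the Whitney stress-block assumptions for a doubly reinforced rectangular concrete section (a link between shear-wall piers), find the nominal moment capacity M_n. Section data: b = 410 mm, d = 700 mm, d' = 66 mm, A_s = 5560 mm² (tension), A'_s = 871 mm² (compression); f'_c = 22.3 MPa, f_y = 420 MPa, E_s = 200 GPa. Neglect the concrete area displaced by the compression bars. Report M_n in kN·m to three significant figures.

Assume both tension and compression steel yield.
Net tension couple steel: A_s − A'_s = 4689 mm².
a = (A_s − A'_s) f_y / (0.85 f'_c b) = 1969380/(0.85 × 22.3 × 410) = 253.41 mm.
c = a/β₁ = 253.41/0.85 = 298.13 mm; ε'_s = 0.003(c − d')/c = 0.0023 ≥ f_y/E_s = 0.0021, so compression steel does yield.
M_n = (A_s − A'_s) f_y (d − a/2) + A'_s f_y (d − d') = [1969380 × (700 − 126.705) + 365820 × (700 − 66)] × 10⁻⁶ = 1129.04 + 231.93 = 1360.97 kN·m.

M_n ≈ 1360 kN·m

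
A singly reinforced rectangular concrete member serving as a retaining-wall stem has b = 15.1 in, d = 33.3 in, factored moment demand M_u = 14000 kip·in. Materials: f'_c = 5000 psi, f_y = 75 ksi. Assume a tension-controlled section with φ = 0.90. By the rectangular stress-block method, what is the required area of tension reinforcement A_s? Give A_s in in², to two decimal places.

M_n = M_u/φ = 14000/0.90 = 15555.6 kip·in.
From M_n = 0.85 f'_c a b (d − a/2):
a = d − √(d² − 2M_n/(0.85 f'_c b)) = 33.3 − √(33.3² − 2 × 15555.6/(0.85 × 5 × 15.1)) = 8.318 in.
A_s = 0.85 f'_c a b / f_y = 0.85 × 5 × 8.318 × 15.1 / 75 = 7.117 in².

A_s ≈ 7.12 in²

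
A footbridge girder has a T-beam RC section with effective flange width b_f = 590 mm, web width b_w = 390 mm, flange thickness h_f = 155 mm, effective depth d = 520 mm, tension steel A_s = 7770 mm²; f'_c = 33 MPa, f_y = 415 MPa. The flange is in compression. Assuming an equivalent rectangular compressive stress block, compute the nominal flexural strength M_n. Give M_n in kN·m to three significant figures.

M_n ≈ 1360 kN·m

Tension: T = A_s f_y = 7770 × 415 = 3224550 N.
Try a within the flange: a = T/(0.85 f'_c b_f) = 3224550/(0.85 × 33 × 590) = 194.84 mm.
a = 194.84 > h_f = 155 mm: the block extends into the web. Split into flange-overhang and web parts.
C_f = 0.85 f'_c (b_f − b_w) h_f = 0.85 × 33 × (590 − 390) × 155 = 869550 N.
Remaining web compression depth: a_w = (T − C_f)/(0.85 f'_c b_w) = (3224550 − 869550)/(0.85 × 33 × 390) = 215.27 mm.
M_n = C_f(d − h_f/2) + (T − C_f)(d − a_w/2) = 869550 × (520 − 77.5) + 2355000 × (520 − 107.635) = 384.78 + 971.12 = 1355.90 × 10⁶ N·mm.
M_n = 1355.90 kN·m.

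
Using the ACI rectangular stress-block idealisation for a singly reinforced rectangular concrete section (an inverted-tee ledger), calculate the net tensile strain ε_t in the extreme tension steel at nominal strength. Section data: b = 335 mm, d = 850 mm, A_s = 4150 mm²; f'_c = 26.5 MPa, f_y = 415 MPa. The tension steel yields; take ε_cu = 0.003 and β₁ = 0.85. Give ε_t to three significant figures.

a = A_s f_y/(0.85 f'_c b) = 228.24 mm.
β₁ = 0.85, so c = a/β₁ = 228.24/0.85 = 268.52 mm.
From the linear strain diagram with ε_cu = 0.003: ε_t = 0.003 (d − c)/c = 0.003 × (850 − 268.52)/268.52 = 0.00650.
Since ε_t ≥ 0.005, the section is tension-controlled.

ε_t ≈ 0.00650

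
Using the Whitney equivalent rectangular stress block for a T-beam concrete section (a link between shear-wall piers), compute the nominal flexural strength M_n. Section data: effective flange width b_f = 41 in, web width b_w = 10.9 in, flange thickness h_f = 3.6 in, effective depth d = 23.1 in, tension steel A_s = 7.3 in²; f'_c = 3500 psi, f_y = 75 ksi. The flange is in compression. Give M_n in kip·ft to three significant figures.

M_n ≈ 940 kip·ft

Tension: T = A_s f_y = 7.3 × 75 = 547.5 kips.
Try a within the flange: a = T/(0.85 f'_c b_f) = 547.5/(0.85 × 3.5 × 41) = 4.489 in.
a = 4.489 > h_f = 3.6 in: the block extends into the web. Split into flange-overhang and web parts.
C_f = 0.85 f'_c (b_f − b_w) h_f = 0.85 × 3.5 × (41 − 10.9) × 3.6 = 322.4 kips.
Remaining web compression depth: a_w = (T − C_f)/(0.85 f'_c b_w) = (547.5 − 322.4)/(0.85 × 3.5 × 10.9) = 6.942 in.
M_n = C_f(d − h_f/2) + (T − C_f)(d − a_w/2) = 322.4 × (23.1 − 1.8) + 225.1 × (23.1 − 3.471) = 6867.1 + 4418.5 = 11285.6 kip·in.
M_n = 11285.6/12 = 940.47 kip·ft.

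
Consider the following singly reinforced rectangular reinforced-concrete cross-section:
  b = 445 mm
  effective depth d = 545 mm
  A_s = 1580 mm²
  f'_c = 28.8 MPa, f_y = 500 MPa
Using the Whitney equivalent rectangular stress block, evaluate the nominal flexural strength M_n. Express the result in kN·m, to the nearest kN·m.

M_n ≈ 402 kN·m

T = A_s f_y = 1580 × 500 = 790000 N = 790 kN.
From C = T: a = T/(0.85 f'_c b) = 790000/(0.85 × 28.8 × 445) = 72.52 mm.
M_n = T(d − a/2) = 790 kN × (545 − 36.26) mm = 401.90 kN·m.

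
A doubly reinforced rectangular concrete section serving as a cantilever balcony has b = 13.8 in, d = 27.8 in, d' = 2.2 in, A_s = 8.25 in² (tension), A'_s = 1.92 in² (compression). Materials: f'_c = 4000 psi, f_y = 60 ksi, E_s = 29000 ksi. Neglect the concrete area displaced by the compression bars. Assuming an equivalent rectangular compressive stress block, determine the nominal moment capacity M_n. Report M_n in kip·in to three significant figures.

Assume both steels yield.
a = (A_s − A'_s) f_y/(0.85 f'_c b) = (8.25 − 1.92) × 60/(0.85 × 4 × 13.8) = 8.095 in.
c = a/β₁ = 8.095/0.85 = 9.524 in; ε'_s = 0.003(c − d')/c = 0.0023 ≥ ε_y = 0.0021, so the compression steel yields.
M_n = (A_s − A'_s) f_y (d − a/2) + A'_s f_y (d − d') = 379.8 × (27.8 − 4.0475) + 115.2 × (27.8 − 2.2) = 9021.2 + 2949.1 = 11970.3 kip·in.

M_n ≈ 12000 kip·in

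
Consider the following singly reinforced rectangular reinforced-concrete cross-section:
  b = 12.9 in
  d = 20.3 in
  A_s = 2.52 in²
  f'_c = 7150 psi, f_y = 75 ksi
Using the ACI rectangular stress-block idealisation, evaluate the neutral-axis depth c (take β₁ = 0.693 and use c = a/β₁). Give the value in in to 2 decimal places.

c ≈ 3.48 in

T = A_s f_y = 2.52 × 75 = 189 kips.
a = T/(0.85 f'_c b) = 189/(0.85 × 7.15 × 12.9) = 2.4107 in.
With β₁ = 0.693, c = a/β₁ = 2.4107/0.693 = 3.48 in.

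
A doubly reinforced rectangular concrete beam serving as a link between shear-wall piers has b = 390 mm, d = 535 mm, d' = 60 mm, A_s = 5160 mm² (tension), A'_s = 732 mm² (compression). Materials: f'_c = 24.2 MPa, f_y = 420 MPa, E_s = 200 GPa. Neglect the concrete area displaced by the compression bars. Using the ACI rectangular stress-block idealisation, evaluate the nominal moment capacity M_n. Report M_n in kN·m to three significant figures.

Assume both tension and compression steel yield.
Net tension couple steel: A_s − A'_s = 4428 mm².
a = (A_s − A'_s) f_y / (0.85 f'_c b) = 1859760/(0.85 × 24.2 × 390) = 231.82 mm.
c = a/β₁ = 231.82/0.85 = 272.73 mm; ε'_s = 0.003(c − d')/c = 0.0023 ≥ f_y/E_s = 0.0021, so compression steel does yield.
M_n = (A_s − A'_s) f_y (d − a/2) + A'_s f_y (d − d') = [1859760 × (535 − 115.91) + 307440 × (535 − 60)] × 10⁻⁶ = 779.41 + 146.03 = 925.44 kN·m.

M_n ≈ 925 kN·m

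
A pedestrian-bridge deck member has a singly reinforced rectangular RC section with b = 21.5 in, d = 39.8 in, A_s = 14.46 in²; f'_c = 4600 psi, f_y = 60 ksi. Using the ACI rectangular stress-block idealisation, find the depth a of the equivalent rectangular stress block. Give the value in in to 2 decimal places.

T = A_s f_y = 14.46 × 60 = 867.6 kips.
a = T/(0.85 f'_c b) = 867.6/(0.85 × 4.6 × 21.5) = 10.32 in.

a ≈ 10.32 in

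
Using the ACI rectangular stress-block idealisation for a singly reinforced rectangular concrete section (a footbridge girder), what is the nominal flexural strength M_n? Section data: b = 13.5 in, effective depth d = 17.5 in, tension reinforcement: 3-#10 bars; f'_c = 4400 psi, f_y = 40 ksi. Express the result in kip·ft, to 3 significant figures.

M_n ≈ 203 kip·ft

A_s = 3 × 1.27 = 3.81 in².
T = A_s f_y = 3.81 × 40 = 152.4 kips.
a = T/(0.85 f'_c b) = 152.4/(0.85 × 4.4 × 13.5) = 3.018 in.
M_n = T(d − a/2) = 152.4 × (17.5 − 1.509) = 2437.0 kip·in = 2437.0/12 = 203.08 kip·ft.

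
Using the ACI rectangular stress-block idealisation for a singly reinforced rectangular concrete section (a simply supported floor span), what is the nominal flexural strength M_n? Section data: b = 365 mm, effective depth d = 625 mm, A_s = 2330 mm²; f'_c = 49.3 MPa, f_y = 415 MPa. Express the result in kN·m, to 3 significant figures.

M_n ≈ 574 kN·m

T = A_s f_y = 2330 × 415 = 966950 N = 966.95 kN.
From C = T: a = T/(0.85 f'_c b) = 966950/(0.85 × 49.3 × 365) = 63.22 mm.
M_n = T(d − a/2) = 966.95 kN × (625 − 31.61) mm = 573.78 kN·m.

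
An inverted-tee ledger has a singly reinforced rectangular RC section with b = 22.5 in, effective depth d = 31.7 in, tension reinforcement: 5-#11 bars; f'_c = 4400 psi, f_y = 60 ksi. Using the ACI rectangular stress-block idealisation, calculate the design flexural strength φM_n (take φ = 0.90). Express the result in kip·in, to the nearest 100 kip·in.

A_s = 5 × 1.56 = 7.8 in².
T = A_s f_y = 7.8 × 60 = 468 kips.
a = T/(0.85 f'_c b) = 468/(0.85 × 4.4 × 22.5) = 5.561 in.
M_n = T(d − a/2) = 468 × (31.7 − 2.7805) = 13534.3 kip·in.
φM_n = 0.90 × 13534.3 = 12180.9 kip·in.

φM_n ≈ 12200 kip·in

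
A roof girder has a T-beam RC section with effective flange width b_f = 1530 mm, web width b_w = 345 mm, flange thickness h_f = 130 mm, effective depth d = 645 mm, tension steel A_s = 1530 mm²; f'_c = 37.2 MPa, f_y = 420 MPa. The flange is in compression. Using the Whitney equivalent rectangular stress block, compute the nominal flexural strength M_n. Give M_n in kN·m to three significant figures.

Tension: T = A_s f_y = 1530 × 420 = 642600 N.
Try a within the flange: a = T/(0.85 f'_c b_f) = 642600/(0.85 × 37.2 × 1530) = 13.28 mm.
Since a = 13.28 ≤ h_f = 130 mm, the stress block lies entirely in the flange; analyse as a rectangular beam of width b_f.
M_n = T(d − a/2) = 642600 × (645 − 6.64) = 410.21 × 10⁶ N·mm.
M_n = 410.21 kN·m.

M_n ≈ 410 kN·m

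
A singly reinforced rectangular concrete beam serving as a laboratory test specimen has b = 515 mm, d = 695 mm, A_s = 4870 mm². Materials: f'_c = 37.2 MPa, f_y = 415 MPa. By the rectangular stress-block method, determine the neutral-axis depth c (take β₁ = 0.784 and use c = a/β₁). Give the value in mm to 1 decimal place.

T = A_s f_y = 4870 × 415 = 2021050 N = 2021.05 kN.
Setting C = 0.85 f'_c a b equal to T: a = 2021050/(0.85 × 37.2 × 515) = 124.110 mm.
With β₁ = 0.784, c = a/β₁ = 124.110/0.784 = 158.3 mm.

c ≈ 158.3 mm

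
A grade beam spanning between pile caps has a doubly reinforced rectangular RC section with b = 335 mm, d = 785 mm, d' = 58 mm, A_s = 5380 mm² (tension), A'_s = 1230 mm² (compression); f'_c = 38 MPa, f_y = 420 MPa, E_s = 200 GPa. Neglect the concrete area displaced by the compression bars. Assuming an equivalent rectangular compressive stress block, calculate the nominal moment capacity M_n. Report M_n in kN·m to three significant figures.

Assume both tension and compression steel yield.
Net tension couple steel: A_s − A'_s = 4150 mm².
a = (A_s − A'_s) f_y / (0.85 f'_c b) = 1743000/(0.85 × 38 × 335) = 161.08 mm.
c = a/β₁ = 161.08/0.779 = 206.78 mm; ε'_s = 0.003(c − d')/c = 0.0022 ≥ f_y/E_s = 0.0021, so compression steel does yield.
M_n = (A_s − A'_s) f_y (d − a/2) + A'_s f_y (d − d') = [1743000 × (785 − 80.54) + 516600 × (785 − 58)] × 10⁻⁶ = 1227.87 + 375.57 = 1603.44 kN·m.

M_n ≈ 1600 kN·m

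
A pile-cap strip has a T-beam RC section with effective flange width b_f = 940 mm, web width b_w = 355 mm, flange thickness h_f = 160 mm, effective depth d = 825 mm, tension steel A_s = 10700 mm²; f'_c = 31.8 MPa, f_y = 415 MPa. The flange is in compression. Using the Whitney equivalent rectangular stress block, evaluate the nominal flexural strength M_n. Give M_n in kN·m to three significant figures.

M_n ≈ 3270 kN·m

Tension: T = A_s f_y = 10700 × 415 = 4440500 N.
Try a within the flange: a = T/(0.85 f'_c b_f) = 4440500/(0.85 × 31.8 × 940) = 174.77 mm.
a = 174.77 > h_f = 160 mm: the block extends into the web. Split into flange-overhang and web parts.
C_f = 0.85 f'_c (b_f − b_w) h_f = 0.85 × 31.8 × (940 − 355) × 160 = 2530008 N.
Remaining web compression depth: a_w = (T − C_f)/(0.85 f'_c b_w) = (4440500 − 2530008)/(0.85 × 31.8 × 355) = 199.10 mm.
M_n = C_f(d − h_f/2) + (T − C_f)(d − a_w/2) = 2530008 × (825 − 80) + 1910492 × (825 − 99.55) = 1884.86 + 1385.97 = 3270.83 × 10⁶ N·mm.
M_n = 3270.83 kN·m.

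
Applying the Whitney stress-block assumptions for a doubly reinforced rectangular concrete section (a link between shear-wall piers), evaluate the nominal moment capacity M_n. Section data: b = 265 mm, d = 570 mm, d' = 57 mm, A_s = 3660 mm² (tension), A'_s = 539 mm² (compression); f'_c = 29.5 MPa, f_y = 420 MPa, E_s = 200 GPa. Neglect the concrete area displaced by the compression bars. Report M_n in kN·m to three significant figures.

Assume both tension and compression steel yield.
Net tension couple steel: A_s − A'_s = 3121 mm².
a = (A_s − A'_s) f_y / (0.85 f'_c b) = 1310820/(0.85 × 29.5 × 265) = 197.27 mm.
c = a/β₁ = 197.27/0.839 = 235.13 mm; ε'_s = 0.003(c − d')/c = 0.0023 ≥ f_y/E_s = 0.0021, so compression steel does yield.
M_n = (A_s − A'_s) f_y (d − a/2) + A'_s f_y (d − d') = [1310820 × (570 − 98.635) + 226380 × (570 − 57)] × 10⁻⁶ = 617.87 + 116.13 = 734.00 kN·m.

M_n ≈ 734 kN·m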